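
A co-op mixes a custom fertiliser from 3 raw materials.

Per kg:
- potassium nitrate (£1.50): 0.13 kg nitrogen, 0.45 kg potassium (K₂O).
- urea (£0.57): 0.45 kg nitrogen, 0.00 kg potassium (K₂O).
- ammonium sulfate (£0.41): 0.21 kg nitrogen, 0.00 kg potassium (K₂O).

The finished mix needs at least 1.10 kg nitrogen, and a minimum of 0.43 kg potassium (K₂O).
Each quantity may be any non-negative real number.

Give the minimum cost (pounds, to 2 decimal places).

This is a linear program. Let x1 = kg of potassium nitrate, x2 = kg of urea, x3 = kg of ammonium sulfate.
Minimize 1.5x1 + 0.57x2 + 0.41x3 subject to:
  0.13x1 + 0.45x2 + 0.21x3 ≥ 1.1   (nitrogen)
  0.45x1 ≥ 0.43   (potassium (K₂O))
  x1, x2, x3 ≥ 0.
At the optimum only potassium nitrate, urea are positive (ammonium sulfate = 0). There the nitrogen and potassium (K₂O) constraints are tight.
Solving gives x1 = 0.9556, x2 = 2.168.
Cost = 1.5·0.9556 + 0.57·2.168 = 2.6692.

£2.67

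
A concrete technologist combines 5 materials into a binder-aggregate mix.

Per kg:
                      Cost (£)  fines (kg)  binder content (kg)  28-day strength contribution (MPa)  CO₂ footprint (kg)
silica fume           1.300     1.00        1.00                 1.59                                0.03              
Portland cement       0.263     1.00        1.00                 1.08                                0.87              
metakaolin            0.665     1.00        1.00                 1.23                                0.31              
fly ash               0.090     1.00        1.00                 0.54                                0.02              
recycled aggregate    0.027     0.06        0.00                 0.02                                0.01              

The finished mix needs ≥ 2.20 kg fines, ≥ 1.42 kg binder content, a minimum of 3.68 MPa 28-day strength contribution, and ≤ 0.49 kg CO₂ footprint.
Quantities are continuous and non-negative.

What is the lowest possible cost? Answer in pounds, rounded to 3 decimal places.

Let x1 = kg of silica fume, x2 = kg of Portland cement, x3 = kg of metakaolin, x4 = kg of fly ash, x5 = kg of recycled aggregate.
Minimise 1.3x1 + 0.263x2 + 0.665x3 + 0.09x4 + 0.027x5 with:
  1x1 + 1x2 + 1x3 + 1x4 + 0.06x5 ≥ 2.2   (fines)
  1x1 + 1x2 + 1x3 + 1x4 ≥ 1.42   (binder content)
  1.59x1 + 1.08x2 + 1.23x3 + 0.54x4 + 0.02x5 ≥ 3.68   (28-day strength contribution)
  0.03x1 + 0.87x2 + 0.31x3 + 0.02x4 + 0.01x5 ≤ 0.49   (CO₂ footprint)
  x1, x2, x3, x4, x5 ≥ 0.
The minimum-cost mix takes nothing from silica fume, Portland cement, metakaolin, recycled aggregate — only fly ash. There the 28-day strength contribution constraint is tight.
Solving gives x4 = 6.815.
Total cost: 0.09·6.815 = 0.61335.

£0.613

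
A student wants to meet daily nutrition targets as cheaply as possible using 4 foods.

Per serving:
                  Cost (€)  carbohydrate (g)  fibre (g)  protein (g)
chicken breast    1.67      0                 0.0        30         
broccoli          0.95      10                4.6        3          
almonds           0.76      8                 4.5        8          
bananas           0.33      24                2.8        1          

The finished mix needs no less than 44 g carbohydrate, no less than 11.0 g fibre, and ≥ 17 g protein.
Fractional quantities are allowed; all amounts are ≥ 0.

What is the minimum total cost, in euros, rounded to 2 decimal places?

€1.82

This is a linear program. Let x1 = servings of chicken breast, x2 = servings of broccoli, x3 = servings of almonds, x4 = servings of bananas.
Minimize 1.67x1 + 0.95x2 + 0.76x3 + 0.33x4 s.t.:
  10x2 + 8x3 + 24x4 ≥ 44   (carbohydrate)
  4.6x2 + 4.5x3 + 2.8x4 ≥ 11   (fibre)
  30x1 + 3x2 + 8x3 + 1x4 ≥ 17   (protein)
  x1, x2, x3, x4 ≥ 0.
At the optimum only chicken breast, almonds, bananas are positive (broccoli = 0). The carbohydrate, fibre, protein requirements are met with equality.
Solving gives x1 = 0.0852, x3 = 1.645, x4 = 1.285.
Objective = 1.67·0.0852 + 0.76·1.645 + 0.33·1.285 = 1.8165.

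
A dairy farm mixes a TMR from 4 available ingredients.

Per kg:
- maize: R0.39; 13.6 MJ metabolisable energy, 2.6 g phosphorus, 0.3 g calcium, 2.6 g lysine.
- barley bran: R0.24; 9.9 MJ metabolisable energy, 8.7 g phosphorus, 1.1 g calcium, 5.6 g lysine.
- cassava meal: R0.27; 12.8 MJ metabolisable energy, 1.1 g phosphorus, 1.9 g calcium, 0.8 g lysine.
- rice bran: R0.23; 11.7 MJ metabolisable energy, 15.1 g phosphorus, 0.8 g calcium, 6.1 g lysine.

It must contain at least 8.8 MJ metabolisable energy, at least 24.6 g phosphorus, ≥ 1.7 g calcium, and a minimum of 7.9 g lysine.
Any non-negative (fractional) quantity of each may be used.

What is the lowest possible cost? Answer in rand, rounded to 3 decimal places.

R0.429

Let x1 = kg of maize, x2 = kg of barley bran, x3 = kg of cassava meal, x4 = kg of rice bran.
Minimise 0.39x1 + 0.24x2 + 0.27x3 + 0.23x4 s.t.:
  13.6x1 + 9.9x2 + 12.8x3 + 11.7x4 ≥ 8.8   (metabolisable energy)
  2.6x1 + 8.7x2 + 1.1x3 + 15.1x4 ≥ 24.6   (phosphorus)
  0.3x1 + 1.1x2 + 1.9x3 + 0.8x4 ≥ 1.7   (calcium)
  2.6x1 + 5.6x2 + 0.8x3 + 6.1x4 ≥ 7.9   (lysine)
  x1, x2, x3, x4 ≥ 0.
The cheapest feasible vertex uses only cassava meal, rice bran; maize, barley bran are not used. There the phosphorus and calcium constraints are tight.
Solving gives x3 = 0.2154, x4 = 1.613.
Objective = 0.27·0.2154 + 0.23·1.613 = 0.42915.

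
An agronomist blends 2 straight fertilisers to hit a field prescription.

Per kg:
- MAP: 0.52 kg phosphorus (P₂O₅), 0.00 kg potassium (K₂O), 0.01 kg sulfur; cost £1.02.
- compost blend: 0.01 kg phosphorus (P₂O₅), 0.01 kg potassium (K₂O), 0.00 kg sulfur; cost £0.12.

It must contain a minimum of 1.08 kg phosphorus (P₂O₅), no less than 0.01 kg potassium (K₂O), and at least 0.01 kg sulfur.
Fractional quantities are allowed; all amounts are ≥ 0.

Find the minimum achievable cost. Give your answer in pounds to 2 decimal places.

Set it up as a linear program. Let x1 = kg of MAP, x2 = kg of compost blend.
min 1.02x1 + 0.12x2 subject to:
  0.52x1 + 0.01x2 ≥ 1.08   (phosphorus (P₂O₅))
  0.01x2 ≥ 0.01   (potassium (K₂O))
  0.01x1 ≥ 0.01   (sulfur)
  x1, x2 ≥ 0.
Both inputs are positive at the optimum. The phosphorus (P₂O₅) and potassium (K₂O) requirements are met with equality.
Solving gives x1 = 2.058, x2 = 1.
Objective = 1.02·2.058 + 0.12·1 = 2.2192.

£2.22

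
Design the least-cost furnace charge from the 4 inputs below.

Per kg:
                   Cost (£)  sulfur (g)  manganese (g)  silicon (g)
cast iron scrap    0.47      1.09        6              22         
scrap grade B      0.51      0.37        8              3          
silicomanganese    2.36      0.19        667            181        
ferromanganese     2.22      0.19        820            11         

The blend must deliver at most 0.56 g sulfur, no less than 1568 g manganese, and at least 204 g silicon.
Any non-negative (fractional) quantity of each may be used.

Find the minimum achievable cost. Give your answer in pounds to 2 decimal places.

Let x1 = kg of cast iron scrap, x2 = kg of scrap grade B, x3 = kg of silicomanganese, x4 = kg of ferromanganese.
Minimise 0.47x1 + 0.51x2 + 2.36x3 + 2.22x4 with:
  1.09x1 + 0.37x2 + 0.19x3 + 0.19x4 ≤ 0.56   (sulfur)
  6x1 + 8x2 + 667x3 + 820x4 ≥ 1568   (manganese)
  22x1 + 3x2 + 181x3 + 11x4 ≥ 204   (silicon)
  x1, x2, x3, x4 ≥ 0.
At the optimum only silicomanganese, ferromanganese are positive (cast iron scrap, scrap grade B = 0). There the manganese and silicon constraints are tight.
Optimal quantities: silicomanganese = 1.063 kg, ferromanganese = 1.047 kg.
Objective = 2.36·1.063 + 2.22·1.047 = 4.8330.

£4.83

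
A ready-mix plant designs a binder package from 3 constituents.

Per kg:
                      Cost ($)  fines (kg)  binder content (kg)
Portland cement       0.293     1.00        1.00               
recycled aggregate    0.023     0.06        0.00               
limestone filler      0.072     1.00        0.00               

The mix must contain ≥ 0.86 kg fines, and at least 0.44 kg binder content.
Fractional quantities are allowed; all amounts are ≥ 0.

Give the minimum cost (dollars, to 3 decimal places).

Set it up as a linear program. Let x1 = kg of Portland cement, x2 = kg of recycled aggregate, x3 = kg of limestone filler.
Minimize 0.293x1 + 0.023x2 + 0.072x3 with:
  1x1 + 0.06x2 + 1x3 ≥ 0.86   (fines)
  1x1 ≥ 0.44   (binder content)
  x1, x2, x3 ≥ 0.
At the optimum only Portland cement, limestone filler are positive (recycled aggregate = 0). The fines and binder content requirements are met with equality.
Optimal quantities: Portland cement = 0.44 kg, limestone filler = 0.42 kg.
Total cost: 0.293·0.44 + 0.072·0.42 = 0.15916.

$0.159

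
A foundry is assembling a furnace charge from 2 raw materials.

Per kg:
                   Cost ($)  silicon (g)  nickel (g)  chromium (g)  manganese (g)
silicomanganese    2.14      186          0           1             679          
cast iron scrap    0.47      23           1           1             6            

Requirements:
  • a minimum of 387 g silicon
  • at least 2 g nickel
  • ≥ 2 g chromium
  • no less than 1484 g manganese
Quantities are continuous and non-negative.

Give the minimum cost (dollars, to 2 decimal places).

$5.58

Let x1 = kg of silicomanganese, x2 = kg of cast iron scrap.
min 2.14x1 + 0.47x2 s.t.:
  186x1 + 23x2 ≥ 387   (silicon)
  1x2 ≥ 2   (nickel)
  1x1 + 1x2 ≥ 2   (chromium)
  679x1 + 6x2 ≥ 1484   (manganese)
  x1, x2 ≥ 0.
Both inputs are positive at the optimum. The nickel and manganese requirements are met with equality.
Optimal quantities: silicomanganese = 2.168 kg, cast iron scrap = 2 kg.
Cost = 2.14·2.168 + 0.47·2 = 5.5795.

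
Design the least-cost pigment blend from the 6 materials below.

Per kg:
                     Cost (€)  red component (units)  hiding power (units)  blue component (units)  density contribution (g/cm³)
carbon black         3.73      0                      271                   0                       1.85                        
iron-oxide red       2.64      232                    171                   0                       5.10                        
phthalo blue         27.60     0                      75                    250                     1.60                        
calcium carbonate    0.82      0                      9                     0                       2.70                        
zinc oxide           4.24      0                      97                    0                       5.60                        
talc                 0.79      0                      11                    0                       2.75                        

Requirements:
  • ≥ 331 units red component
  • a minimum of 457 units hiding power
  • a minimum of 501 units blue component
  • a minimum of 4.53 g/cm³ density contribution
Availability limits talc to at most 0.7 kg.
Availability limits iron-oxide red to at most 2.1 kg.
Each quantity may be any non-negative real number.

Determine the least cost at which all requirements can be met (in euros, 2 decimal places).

Set it up as a linear program. Let x1 = kg of carbon black, x2 = kg of iron-oxide red, x3 = kg of phthalo blue, x4 = kg of calcium carbonate, x5 = kg of zinc oxide, x6 = kg of talc.
min 3.73x1 + 2.64x2 + 27.6x3 + 0.82x4 + 4.24x5 + 0.79x6 s.t.:
  232x2 ≥ 331   (red component)
  271x1 + 171x2 + 75x3 + 9x4 + 97x5 + 11x6 ≥ 457   (hiding power)
  250x3 ≥ 501   (blue component)
  1.85x1 + 5.1x2 + 1.6x3 + 2.7x4 + 5.6x5 + 2.75x6 ≥ 4.53   (density contribution)
  x6 ≤ 0.7
  x2 ≤ 2.1
  x1, x2, x3, x4, x5, x6 ≥ 0.
The minimum-cost mix takes nothing from calcium carbonate, zinc oxide, talc — only carbon black, iron-oxide red, phthalo blue. There the red component, hiding power, blue component constraints are tight.
Solving gives x1 = 0.2315, x2 = 1.427, x3 = 2.004.
Total cost: 3.73·0.2315 + 2.64·1.427 + 27.6·2.004 = 59.9412.

€59.94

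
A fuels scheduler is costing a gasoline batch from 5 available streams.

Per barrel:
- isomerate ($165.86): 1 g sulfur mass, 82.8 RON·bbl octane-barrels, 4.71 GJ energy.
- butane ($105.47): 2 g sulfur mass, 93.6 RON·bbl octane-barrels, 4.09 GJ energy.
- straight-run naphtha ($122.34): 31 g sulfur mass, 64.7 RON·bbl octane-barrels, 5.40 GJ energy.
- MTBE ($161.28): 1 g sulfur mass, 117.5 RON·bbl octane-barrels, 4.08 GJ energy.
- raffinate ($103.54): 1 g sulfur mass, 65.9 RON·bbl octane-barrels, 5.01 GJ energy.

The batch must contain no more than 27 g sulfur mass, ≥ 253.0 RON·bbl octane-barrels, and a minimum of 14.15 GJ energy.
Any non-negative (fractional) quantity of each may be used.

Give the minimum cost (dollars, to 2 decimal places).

This is a linear program. Let x1 = barrels of isomerate, x2 = barrels of butane, x3 = barrels of straight-run naphtha, x4 = barrels of MTBE, x5 = barrels of raffinate.
Minimise 165.86x1 + 105.47x2 + 122.34x3 + 161.28x4 + 103.54x5 subject to:
  1x1 + 2x2 + 31x3 + 1x4 + 1x5 ≤ 27   (sulfur mass)
  82.8x1 + 93.6x2 + 64.7x3 + 117.5x4 + 65.9x5 ≥ 253   (octane-barrels)
  4.71x1 + 4.09x2 + 5.4x3 + 4.08x4 + 5.01x5 ≥ 14.15   (energy)
  x1, x2, x3, x4, x5 ≥ 0.
The minimum-cost mix takes nothing from isomerate, straight-run naphtha, MTBE — only butane, raffinate. The octane-barrels and energy requirements are met with equality.
That vertex is x2 = 1.6802, x5 = 1.4527.
Hence cost = 105.47·1.6802 + 103.54·1.4527 = $327.6233.

$327.62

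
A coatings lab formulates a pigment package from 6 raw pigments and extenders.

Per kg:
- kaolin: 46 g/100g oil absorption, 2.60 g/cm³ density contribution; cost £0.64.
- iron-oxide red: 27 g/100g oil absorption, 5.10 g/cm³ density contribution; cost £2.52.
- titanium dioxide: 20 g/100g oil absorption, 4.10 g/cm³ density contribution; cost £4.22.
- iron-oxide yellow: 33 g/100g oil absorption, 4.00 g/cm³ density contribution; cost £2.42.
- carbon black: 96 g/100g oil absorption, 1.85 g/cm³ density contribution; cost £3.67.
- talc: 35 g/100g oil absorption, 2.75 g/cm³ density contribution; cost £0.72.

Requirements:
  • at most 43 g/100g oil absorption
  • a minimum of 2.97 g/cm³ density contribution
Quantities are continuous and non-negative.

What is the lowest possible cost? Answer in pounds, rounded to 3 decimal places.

£0.761

Treat it as an LP. Let x1 = kg of kaolin, x2 = kg of iron-oxide red, x3 = kg of titanium dioxide, x4 = kg of iron-oxide yellow, x5 = kg of carbon black, x6 = kg of talc.
min 0.64x1 + 2.52x2 + 4.22x3 + 2.42x4 + 3.67x5 + 0.72x6 with:
  46x1 + 27x2 + 20x3 + 33x4 + 96x5 + 35x6 ≤ 43   (oil absorption)
  2.6x1 + 5.1x2 + 4.1x3 + 4x4 + 1.85x5 + 2.75x6 ≥ 2.97   (density contribution)
  x1, x2, x3, x4, x5, x6 ≥ 0.
The cheapest feasible vertex uses only kaolin, talc; iron-oxide red, titanium dioxide, iron-oxide yellow, carbon black are not used. There the oil absorption and density contribution constraints are tight.
So kaolin = 0.4028 kg, talc = 0.6992 kg.
Hence cost = 0.64·0.4028 + 0.72·0.6992 = £0.76122.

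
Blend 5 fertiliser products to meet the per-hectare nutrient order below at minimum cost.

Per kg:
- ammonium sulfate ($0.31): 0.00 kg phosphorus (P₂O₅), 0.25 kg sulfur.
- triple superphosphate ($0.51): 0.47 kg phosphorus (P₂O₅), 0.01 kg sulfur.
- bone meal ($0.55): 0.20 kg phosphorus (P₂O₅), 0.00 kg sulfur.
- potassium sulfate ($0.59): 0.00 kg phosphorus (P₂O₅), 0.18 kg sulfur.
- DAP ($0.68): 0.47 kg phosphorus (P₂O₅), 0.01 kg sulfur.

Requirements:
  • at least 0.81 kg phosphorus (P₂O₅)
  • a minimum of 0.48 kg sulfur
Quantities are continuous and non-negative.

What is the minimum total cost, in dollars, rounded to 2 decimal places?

$1.45

This is a linear program. Let x1 = kg of ammonium sulfate, x2 = kg of triple superphosphate, x3 = kg of bone meal, x4 = kg of potassium sulfate, x5 = kg of DAP.
Minimize 0.31x1 + 0.51x2 + 0.55x3 + 0.59x4 + 0.68x5 subject to:
  0.47x2 + 0.2x3 + 0.47x5 ≥ 0.81   (phosphorus (P₂O₅))
  0.25x1 + 0.01x2 + 0.18x4 + 0.01x5 ≥ 0.48   (sulfur)
  x1, x2, x3, x4, x5 ≥ 0.
The minimum-cost mix takes nothing from bone meal, potassium sulfate, DAP — only ammonium sulfate, triple superphosphate. The phosphorus (P₂O₅) and sulfur requirements are met with equality.
That vertex is x1 = 1.851, x2 = 1.723.
Cost = 0.31·1.851 + 0.51·1.723 = 1.4525.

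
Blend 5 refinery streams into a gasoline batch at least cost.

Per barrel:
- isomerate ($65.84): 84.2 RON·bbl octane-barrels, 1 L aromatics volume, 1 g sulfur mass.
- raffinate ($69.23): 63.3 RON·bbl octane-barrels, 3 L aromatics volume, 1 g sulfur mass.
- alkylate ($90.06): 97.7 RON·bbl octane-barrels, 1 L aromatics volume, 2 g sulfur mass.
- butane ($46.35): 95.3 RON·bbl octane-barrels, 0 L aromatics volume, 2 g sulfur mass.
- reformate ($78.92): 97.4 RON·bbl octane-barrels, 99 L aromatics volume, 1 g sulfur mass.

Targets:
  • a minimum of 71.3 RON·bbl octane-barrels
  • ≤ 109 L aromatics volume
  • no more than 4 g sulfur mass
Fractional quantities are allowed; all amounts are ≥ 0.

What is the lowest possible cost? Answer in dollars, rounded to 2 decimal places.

This is a linear program. Let x1 = barrels of isomerate, x2 = barrels of raffinate, x3 = barrels of alkylate, x4 = barrels of butane, x5 = barrels of reformate.
min 65.84x1 + 69.23x2 + 90.06x3 + 46.35x4 + 78.92x5 with:
  84.2x1 + 63.3x2 + 97.7x3 + 95.3x4 + 97.4x5 ≥ 71.3   (octane-barrels)
  1x1 + 3x2 + 1x3 + 99x5 ≤ 109   (aromatics volume)
  1x1 + 1x2 + 2x3 + 2x4 + 1x5 ≤ 4   (sulfur mass)
  x1, x2, x3, x4, x5 ≥ 0.
At the optimum only butane is positive (isomerate, raffinate, alkylate, reformate = 0). Binding constraint: octane-barrels.
So butane = 0.7482 barrels.
Objective = 46.35·0.7482 = 34.6791.

$34.68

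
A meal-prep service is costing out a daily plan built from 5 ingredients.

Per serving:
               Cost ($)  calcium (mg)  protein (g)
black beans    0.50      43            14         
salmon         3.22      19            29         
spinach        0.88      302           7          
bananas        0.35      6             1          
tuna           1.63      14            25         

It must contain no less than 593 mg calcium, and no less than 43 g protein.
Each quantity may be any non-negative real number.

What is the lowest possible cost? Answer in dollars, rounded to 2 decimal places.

Let x1 = servings of black beans, x2 = servings of salmon, x3 = servings of spinach, x4 = servings of bananas, x5 = servings of tuna.
Minimize 0.5x1 + 3.22x2 + 0.88x3 + 0.35x4 + 1.63x5 subject to:
  43x1 + 19x2 + 302x3 + 6x4 + 14x5 ≥ 593   (calcium)
  14x1 + 29x2 + 7x3 + 1x4 + 25x5 ≥ 43   (protein)
  x1, x2, x3, x4, x5 ≥ 0.
The optimal basis is {black beans, spinach}; salmon, bananas, tuna drop out. The calcium and protein requirements are met with equality.
Solving gives x1 = 2.25, x3 = 1.643.
Hence cost = 0.5·2.25 + 0.88·1.643 = $2.5708.

$2.57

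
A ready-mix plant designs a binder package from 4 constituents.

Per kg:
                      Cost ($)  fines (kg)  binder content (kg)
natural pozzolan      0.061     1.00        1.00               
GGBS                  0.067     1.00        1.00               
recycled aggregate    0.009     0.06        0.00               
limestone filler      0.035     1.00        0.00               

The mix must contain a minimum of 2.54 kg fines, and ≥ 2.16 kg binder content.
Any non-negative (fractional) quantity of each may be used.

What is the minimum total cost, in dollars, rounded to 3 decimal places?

Treat it as an LP. Let x1 = kg of natural pozzolan, x2 = kg of GGBS, x3 = kg of recycled aggregate, x4 = kg of limestone filler.
Minimise 0.061x1 + 0.067x2 + 0.009x3 + 0.035x4 with:
  1x1 + 1x2 + 0.06x3 + 1x4 ≥ 2.54   (fines)
  1x1 + 1x2 ≥ 2.16   (binder content)
  x1, x2, x3, x4 ≥ 0.
The minimum-cost mix takes nothing from GGBS, recycled aggregate — only natural pozzolan, limestone filler. The fines and binder content requirements are met with equality.
Solving gives x1 = 2.16, x4 = 0.38.
Cost = 0.061·2.16 + 0.035·0.38 = 0.14506.

$0.145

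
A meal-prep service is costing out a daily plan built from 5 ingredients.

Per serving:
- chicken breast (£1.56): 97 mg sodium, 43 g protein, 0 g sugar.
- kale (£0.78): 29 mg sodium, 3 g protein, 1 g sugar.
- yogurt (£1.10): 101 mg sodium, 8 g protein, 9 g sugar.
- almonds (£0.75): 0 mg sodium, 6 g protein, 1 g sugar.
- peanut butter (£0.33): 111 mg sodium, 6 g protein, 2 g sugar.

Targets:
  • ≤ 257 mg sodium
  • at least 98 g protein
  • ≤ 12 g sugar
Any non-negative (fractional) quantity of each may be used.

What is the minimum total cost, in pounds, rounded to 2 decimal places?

£3.56

This is a linear program. Let x1 = servings of chicken breast, x2 = servings of kale, x3 = servings of yogurt, x4 = servings of almonds, x5 = servings of peanut butter.
Minimize 1.56x1 + 0.78x2 + 1.1x3 + 0.75x4 + 0.33x5 s.t.:
  97x1 + 29x2 + 101x3 + 111x5 ≤ 257   (sodium)
  43x1 + 3x2 + 8x3 + 6x4 + 6x5 ≥ 98   (protein)
  1x2 + 9x3 + 1x4 + 2x5 ≤ 12   (sugar)
  x1, x2, x3, x4, x5 ≥ 0.
The optimal basis is {chicken breast}; kale, yogurt, almonds, peanut butter drop out. There the protein constraint is tight.
Optimal quantities: chicken breast = 2.279 servings.
Total cost: 1.56·2.279 = 3.5552.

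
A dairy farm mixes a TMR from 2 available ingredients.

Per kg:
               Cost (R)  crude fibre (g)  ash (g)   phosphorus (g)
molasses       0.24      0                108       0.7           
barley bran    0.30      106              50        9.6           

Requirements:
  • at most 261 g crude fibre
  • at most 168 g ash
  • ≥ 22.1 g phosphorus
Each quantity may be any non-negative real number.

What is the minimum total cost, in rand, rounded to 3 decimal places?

R0.691

Let x1 = kg of molasses, x2 = kg of barley bran.
min 0.24x1 + 0.3x2 with:
  106x2 ≤ 261   (crude fibre)
  108x1 + 50x2 ≤ 168   (ash)
  0.7x1 + 9.6x2 ≥ 22.1   (phosphorus)
  x1, x2 ≥ 0.
The cheapest feasible vertex uses only barley bran; molasses is not used. There the phosphorus constraint is tight.
Solving gives x2 = 2.302.
Objective = 0.3·2.302 = 0.69060.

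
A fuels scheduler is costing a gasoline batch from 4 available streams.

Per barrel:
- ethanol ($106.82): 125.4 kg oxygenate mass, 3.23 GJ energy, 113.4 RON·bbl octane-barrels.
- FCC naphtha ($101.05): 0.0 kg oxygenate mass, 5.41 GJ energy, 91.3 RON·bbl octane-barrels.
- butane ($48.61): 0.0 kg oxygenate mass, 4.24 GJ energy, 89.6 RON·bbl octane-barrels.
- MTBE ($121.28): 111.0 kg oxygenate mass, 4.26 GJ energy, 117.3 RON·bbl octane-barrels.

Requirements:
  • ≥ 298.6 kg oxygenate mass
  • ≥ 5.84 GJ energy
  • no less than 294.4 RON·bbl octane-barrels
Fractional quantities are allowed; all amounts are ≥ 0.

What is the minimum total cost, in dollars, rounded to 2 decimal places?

Let x1 = barrels of ethanol, x2 = barrels of FCC naphtha, x3 = barrels of butane, x4 = barrels of MTBE.
min 106.82x1 + 101.05x2 + 48.61x3 + 121.28x4 with:
  125.4x1 + 111x4 ≥ 298.6   (oxygenate mass)
  3.23x1 + 5.41x2 + 4.24x3 + 4.26x4 ≥ 5.84   (energy)
  113.4x1 + 91.3x2 + 89.6x3 + 117.3x4 ≥ 294.4   (octane-barrels)
  x1, x2, x3, x4 ≥ 0.
The minimum-cost mix takes nothing from FCC naphtha, MTBE — only ethanol, butane. Binding constraints: oxygenate mass and octane-barrels.
Solving gives x1 = 2.3812, x3 = 0.27203.
Objective = 106.82·2.3812 + 48.61·0.27203 = 267.5832.

$267.58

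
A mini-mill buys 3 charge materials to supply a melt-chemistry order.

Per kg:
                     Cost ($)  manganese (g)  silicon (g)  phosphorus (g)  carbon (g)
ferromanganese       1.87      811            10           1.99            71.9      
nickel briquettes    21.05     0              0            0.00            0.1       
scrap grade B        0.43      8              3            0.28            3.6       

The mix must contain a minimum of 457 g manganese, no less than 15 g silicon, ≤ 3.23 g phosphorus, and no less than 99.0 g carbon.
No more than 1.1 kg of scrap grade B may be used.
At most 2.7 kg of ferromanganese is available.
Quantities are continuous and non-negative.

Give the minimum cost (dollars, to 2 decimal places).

Let x1 = kg of ferromanganese, x2 = kg of nickel briquettes, x3 = kg of scrap grade B.
Minimise 1.87x1 + 21.05x2 + 0.43x3 with:
  811x1 + 8x3 ≥ 457   (manganese)
  10x1 + 3x3 ≥ 15   (silicon)
  1.99x1 + 0.28x3 ≤ 3.23   (phosphorus)
  71.9x1 + 0.1x2 + 3.6x3 ≥ 99   (carbon)
  x3 ≤ 1.1
  x1 ≤ 2.7
  x1, x2, x3 ≥ 0.
The cheapest feasible vertex uses only ferromanganese, scrap grade B; nickel briquettes is not used. The silicon and carbon requirements are met with equality.
Optimal quantities: ferromanganese = 1.352 kg, scrap grade B = 0.4925 kg.
Hence cost = 1.87·1.352 + 0.43·0.4925 = $2.7400.

$2.74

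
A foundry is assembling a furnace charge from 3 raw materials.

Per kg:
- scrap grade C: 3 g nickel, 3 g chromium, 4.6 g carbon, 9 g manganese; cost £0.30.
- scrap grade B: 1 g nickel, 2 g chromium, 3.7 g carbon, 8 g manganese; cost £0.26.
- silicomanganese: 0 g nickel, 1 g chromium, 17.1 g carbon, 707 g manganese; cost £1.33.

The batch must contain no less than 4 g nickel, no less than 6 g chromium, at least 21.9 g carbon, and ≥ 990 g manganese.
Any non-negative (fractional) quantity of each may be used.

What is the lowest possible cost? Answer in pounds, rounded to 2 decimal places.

£2.30

Set it up as a linear program. Let x1 = kg of scrap grade C, x2 = kg of scrap grade B, x3 = kg of silicomanganese.
min 0.3x1 + 0.26x2 + 1.33x3 subject to:
  3x1 + 1x2 ≥ 4   (nickel)
  3x1 + 2x2 + 1x3 ≥ 6   (chromium)
  4.6x1 + 3.7x2 + 17.1x3 ≥ 21.9   (carbon)
  9x1 + 8x2 + 707x3 ≥ 990   (manganese)
  x1, x2, x3 ≥ 0.
The optimal basis is {scrap grade C, silicomanganese}; scrap grade B drops out. There the chromium and manganese constraints are tight.
So scrap grade C = 1.54 kg, silicomanganese = 1.381 kg.
Hence cost = 0.3·1.54 + 1.33·1.381 = £2.2987.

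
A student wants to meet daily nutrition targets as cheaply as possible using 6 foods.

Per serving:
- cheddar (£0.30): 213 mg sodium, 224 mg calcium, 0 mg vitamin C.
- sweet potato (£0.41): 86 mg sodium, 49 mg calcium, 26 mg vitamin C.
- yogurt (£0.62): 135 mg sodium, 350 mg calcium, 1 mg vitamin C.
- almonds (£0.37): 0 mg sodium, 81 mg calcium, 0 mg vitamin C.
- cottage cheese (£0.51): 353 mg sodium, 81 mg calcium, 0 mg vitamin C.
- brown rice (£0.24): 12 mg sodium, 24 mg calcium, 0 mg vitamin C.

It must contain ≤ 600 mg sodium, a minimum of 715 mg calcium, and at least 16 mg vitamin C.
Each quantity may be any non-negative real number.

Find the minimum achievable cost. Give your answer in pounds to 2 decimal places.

£1.24

This is a linear program. Let x1 = servings of cheddar, x2 = servings of sweet potato, x3 = servings of yogurt, x4 = servings of almonds, x5 = servings of cottage cheese, x6 = servings of brown rice.
min 0.3x1 + 0.41x2 + 0.62x3 + 0.37x4 + 0.51x5 + 0.24x6 s.t.:
  213x1 + 86x2 + 135x3 + 353x5 + 12x6 ≤ 600   (sodium)
  224x1 + 49x2 + 350x3 + 81x4 + 81x5 + 24x6 ≥ 715   (calcium)
  26x2 + 1x3 ≥ 16   (vitamin C)
  x1, x2, x3, x4, x5, x6 ≥ 0.
The minimum-cost mix takes nothing from almonds, cottage cheese, brown rice — only cheddar, sweet potato, yogurt. Binding constraints: sodium, calcium, vitamin C.
So cheddar = 2.245 servings, sweet potato = 0.5953 servings, yogurt = 0.5224 servings.
Hence cost = 0.3·2.245 + 0.41·0.5953 + 0.62·0.5224 = £1.2415.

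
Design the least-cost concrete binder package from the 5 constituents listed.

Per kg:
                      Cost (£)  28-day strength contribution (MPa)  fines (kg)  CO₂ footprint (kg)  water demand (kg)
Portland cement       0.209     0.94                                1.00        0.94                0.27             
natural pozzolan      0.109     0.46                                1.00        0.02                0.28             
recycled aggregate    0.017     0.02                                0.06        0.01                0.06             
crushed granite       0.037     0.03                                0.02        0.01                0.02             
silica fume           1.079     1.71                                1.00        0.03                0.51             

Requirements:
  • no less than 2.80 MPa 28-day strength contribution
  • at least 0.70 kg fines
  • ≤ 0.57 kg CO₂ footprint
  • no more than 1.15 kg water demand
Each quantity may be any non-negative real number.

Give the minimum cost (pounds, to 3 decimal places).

£1.155

Set it up as a linear program. Let x1 = kg of Portland cement, x2 = kg of natural pozzolan, x3 = kg of recycled aggregate, x4 = kg of crushed granite, x5 = kg of silica fume.
min 0.209x1 + 0.109x2 + 0.017x3 + 0.037x4 + 1.079x5 subject to:
  0.94x1 + 0.46x2 + 0.02x3 + 0.03x4 + 1.71x5 ≥ 2.8   (28-day strength contribution)
  1x1 + 1x2 + 0.06x3 + 0.02x4 + 1x5 ≥ 0.7   (fines)
  0.94x1 + 0.02x2 + 0.01x3 + 0.01x4 + 0.03x5 ≤ 0.57   (CO₂ footprint)
  0.27x1 + 0.28x2 + 0.06x3 + 0.02x4 + 0.51x5 ≤ 1.15   (water demand)
  x1, x2, x3, x4, x5 ≥ 0.
The cheapest feasible vertex uses only Portland cement, natural pozzolan, silica fume; recycled aggregate, crushed granite are not used. Binding constraints: 28-day strength contribution, CO₂ footprint, water demand.
Solving gives x1 = 0.535, x2 = 2.244, x5 = 0.7397.
Hence cost = 0.209·0.535 + 0.109·2.244 + 1.079·0.7397 = £1.15455.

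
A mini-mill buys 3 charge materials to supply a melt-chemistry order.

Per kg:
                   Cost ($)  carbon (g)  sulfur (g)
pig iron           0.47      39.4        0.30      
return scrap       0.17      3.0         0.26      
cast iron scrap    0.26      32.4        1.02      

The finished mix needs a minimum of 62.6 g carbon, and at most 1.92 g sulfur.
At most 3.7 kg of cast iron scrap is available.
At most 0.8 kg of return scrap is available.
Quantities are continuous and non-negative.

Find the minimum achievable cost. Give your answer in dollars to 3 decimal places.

Set it up as a linear program. Let x1 = kg of pig iron, x2 = kg of return scrap, x3 = kg of cast iron scrap.
min 0.47x1 + 0.17x2 + 0.26x3 with:
  39.4x1 + 3x2 + 32.4x3 ≥ 62.6   (carbon)
  0.3x1 + 0.26x2 + 1.02x3 ≤ 1.92   (sulfur)
  x3 ≤ 3.7
  x2 ≤ 0.8
  x1, x2, x3 ≥ 0.
The cheapest feasible vertex uses only pig iron, cast iron scrap; return scrap is not used. The carbon and sulfur requirements are met with equality.
Optimal quantities: pig iron = 0.05396 kg, cast iron scrap = 1.866 kg.
Total cost: 0.47·0.05396 + 0.26·1.866 = 0.51052.

$0.511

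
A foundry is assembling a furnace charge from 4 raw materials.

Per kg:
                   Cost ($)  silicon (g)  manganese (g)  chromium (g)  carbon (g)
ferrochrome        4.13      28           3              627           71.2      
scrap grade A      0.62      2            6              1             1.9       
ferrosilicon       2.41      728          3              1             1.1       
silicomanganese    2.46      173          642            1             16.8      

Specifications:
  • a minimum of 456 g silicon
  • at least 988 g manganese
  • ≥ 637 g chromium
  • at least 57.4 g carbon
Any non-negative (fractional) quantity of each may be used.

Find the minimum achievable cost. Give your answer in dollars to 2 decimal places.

Set it up as a linear program. Let x1 = kg of ferrochrome, x2 = kg of scrap grade A, x3 = kg of ferrosilicon, x4 = kg of silicomanganese.
Minimize 4.13x1 + 0.62x2 + 2.41x3 + 2.46x4 subject to:
  28x1 + 2x2 + 728x3 + 173x4 ≥ 456   (silicon)
  3x1 + 6x2 + 3x3 + 642x4 ≥ 988   (manganese)
  627x1 + 1x2 + 1x3 + 1x4 ≥ 637   (chromium)
  71.2x1 + 1.9x2 + 1.1x3 + 16.8x4 ≥ 57.4   (carbon)
  x1, x2, x3, x4 ≥ 0.
At the optimum only ferrochrome, ferrosilicon, silicomanganese are positive (scrap grade A = 0). There the silicon, manganese, chromium constraints are tight.
Optimal quantities: ferrochrome = 1.013 kg, ferrosilicon = 0.2231 kg, silicomanganese = 1.533 kg.
Hence cost = 4.13·1.013 + 2.41·0.2231 + 2.46·1.533 = $8.4925.

$8.49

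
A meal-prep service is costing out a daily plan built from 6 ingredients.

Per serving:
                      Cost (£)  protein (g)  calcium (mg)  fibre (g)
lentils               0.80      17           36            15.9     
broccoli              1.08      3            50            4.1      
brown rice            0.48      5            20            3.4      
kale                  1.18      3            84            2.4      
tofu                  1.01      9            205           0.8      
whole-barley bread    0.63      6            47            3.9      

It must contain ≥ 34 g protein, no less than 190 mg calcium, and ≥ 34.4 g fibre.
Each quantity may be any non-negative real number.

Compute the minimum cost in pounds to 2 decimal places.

£2.27

Set it up as a linear program. Let x1 = servings of lentils, x2 = servings of broccoli, x3 = servings of brown rice, x4 = servings of kale, x5 = servings of tofu, x6 = servings of whole-barley bread.
Minimize 0.8x1 + 1.08x2 + 0.48x3 + 1.18x4 + 1.01x5 + 0.63x6 s.t.:
  17x1 + 3x2 + 5x3 + 3x4 + 9x5 + 6x6 ≥ 34   (protein)
  36x1 + 50x2 + 20x3 + 84x4 + 205x5 + 47x6 ≥ 190   (calcium)
  15.9x1 + 4.1x2 + 3.4x3 + 2.4x4 + 0.8x5 + 3.9x6 ≥ 34.4   (fibre)
  x1, x2, x3, x4, x5, x6 ≥ 0.
The optimal basis is {lentils, tofu}; broccoli, brown rice, kale, whole-barley bread drop out. Binding constraints: calcium and fibre.
So lentils = 2.136 servings, tofu = 0.5518 servings.
Total cost: 0.8·2.136 + 1.01·0.5518 = 2.2661.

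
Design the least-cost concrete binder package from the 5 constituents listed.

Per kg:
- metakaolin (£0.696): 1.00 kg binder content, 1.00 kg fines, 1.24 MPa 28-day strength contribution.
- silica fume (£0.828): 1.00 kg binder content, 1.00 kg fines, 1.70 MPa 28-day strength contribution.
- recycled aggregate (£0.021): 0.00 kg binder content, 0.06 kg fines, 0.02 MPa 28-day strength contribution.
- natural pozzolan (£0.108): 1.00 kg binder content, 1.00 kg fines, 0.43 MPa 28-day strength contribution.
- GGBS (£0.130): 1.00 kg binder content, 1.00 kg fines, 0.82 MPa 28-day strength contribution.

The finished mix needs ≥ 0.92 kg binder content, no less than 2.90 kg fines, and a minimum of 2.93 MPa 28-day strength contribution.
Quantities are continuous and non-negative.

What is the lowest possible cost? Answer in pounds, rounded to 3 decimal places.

This is a linear program. Let x1 = kg of metakaolin, x2 = kg of silica fume, x3 = kg of recycled aggregate, x4 = kg of natural pozzolan, x5 = kg of GGBS.
min 0.696x1 + 0.828x2 + 0.021x3 + 0.108x4 + 0.13x5 with:
  1x1 + 1x2 + 1x4 + 1x5 ≥ 0.92   (binder content)
  1x1 + 1x2 + 0.06x3 + 1x4 + 1x5 ≥ 2.9   (fines)
  1.24x1 + 1.7x2 + 0.02x3 + 0.43x4 + 0.82x5 ≥ 2.93   (28-day strength contribution)
  x1, x2, x3, x4, x5 ≥ 0.
At the optimum only GGBS is positive (metakaolin, silica fume, recycled aggregate, natural pozzolan = 0). The 28-day strength contribution requirement is met with equality.
Solving gives x5 = 3.5732.
Total cost: 0.13·3.5732 = 0.46452.

£0.465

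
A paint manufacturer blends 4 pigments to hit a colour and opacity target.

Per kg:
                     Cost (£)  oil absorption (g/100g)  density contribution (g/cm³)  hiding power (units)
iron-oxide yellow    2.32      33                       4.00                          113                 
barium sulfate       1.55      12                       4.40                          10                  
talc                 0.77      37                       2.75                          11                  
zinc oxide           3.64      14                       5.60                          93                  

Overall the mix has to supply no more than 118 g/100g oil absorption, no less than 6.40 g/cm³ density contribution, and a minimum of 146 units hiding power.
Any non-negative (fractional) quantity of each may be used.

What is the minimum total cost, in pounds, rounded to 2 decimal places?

Set it up as a linear program. Let x1 = kg of iron-oxide yellow, x2 = kg of barium sulfate, x3 = kg of talc, x4 = kg of zinc oxide.
Minimize 2.32x1 + 1.55x2 + 0.77x3 + 3.64x4 with:
  33x1 + 12x2 + 37x3 + 14x4 ≤ 118   (oil absorption)
  4x1 + 4.4x2 + 2.75x3 + 5.6x4 ≥ 6.4   (density contribution)
  113x1 + 10x2 + 11x3 + 93x4 ≥ 146   (hiding power)
  x1, x2, x3, x4 ≥ 0.
The cheapest feasible vertex uses only iron-oxide yellow, talc; barium sulfate, zinc oxide are not used. There the density contribution and hiding power constraints are tight.
So iron-oxide yellow = 1.241 kg, talc = 0.5218 kg.
Hence cost = 2.32·1.241 + 0.77·0.5218 = £3.2809.

£3.28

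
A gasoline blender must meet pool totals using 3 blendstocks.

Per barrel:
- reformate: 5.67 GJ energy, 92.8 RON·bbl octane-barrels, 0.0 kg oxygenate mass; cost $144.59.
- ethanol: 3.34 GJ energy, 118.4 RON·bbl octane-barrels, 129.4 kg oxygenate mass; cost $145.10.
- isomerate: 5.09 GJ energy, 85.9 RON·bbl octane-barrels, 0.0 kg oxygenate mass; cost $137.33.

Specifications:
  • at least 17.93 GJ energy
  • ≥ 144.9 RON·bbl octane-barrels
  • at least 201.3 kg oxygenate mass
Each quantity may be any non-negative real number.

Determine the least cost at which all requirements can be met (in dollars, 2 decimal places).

$550.46

Let x1 = barrels of reformate, x2 = barrels of ethanol, x3 = barrels of isomerate.
Minimise 144.59x1 + 145.1x2 + 137.33x3 s.t.:
  5.67x1 + 3.34x2 + 5.09x3 ≥ 17.93   (energy)
  92.8x1 + 118.4x2 + 85.9x3 ≥ 144.9   (octane-barrels)
  129.4x2 ≥ 201.3   (oxygenate mass)
  x1, x2, x3 ≥ 0.
The minimum-cost mix takes nothing from isomerate — only reformate, ethanol. There the energy and oxygenate mass constraints are tight.
Optimal quantities: reformate = 2.24588 barrels, ethanol = 1.55564 barrels.
Cost = 144.59·2.24588 + 145.1·1.55564 = 550.4552.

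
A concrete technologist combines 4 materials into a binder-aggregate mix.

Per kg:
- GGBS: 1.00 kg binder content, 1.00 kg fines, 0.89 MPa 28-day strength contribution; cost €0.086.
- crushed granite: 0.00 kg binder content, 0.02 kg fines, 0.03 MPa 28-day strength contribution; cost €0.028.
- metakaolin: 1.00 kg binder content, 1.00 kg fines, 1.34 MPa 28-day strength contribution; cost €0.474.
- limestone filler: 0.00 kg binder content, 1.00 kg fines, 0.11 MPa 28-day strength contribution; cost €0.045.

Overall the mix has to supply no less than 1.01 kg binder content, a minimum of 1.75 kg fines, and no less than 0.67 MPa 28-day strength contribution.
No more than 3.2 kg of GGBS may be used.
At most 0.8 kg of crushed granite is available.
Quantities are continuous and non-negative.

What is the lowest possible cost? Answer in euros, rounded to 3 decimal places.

€0.120

Set it up as a linear program. Let x1 = kg of GGBS, x2 = kg of crushed granite, x3 = kg of metakaolin, x4 = kg of limestone filler.
Minimize 0.086x1 + 0.028x2 + 0.474x3 + 0.045x4 with:
  1x1 + 1x3 ≥ 1.01   (binder content)
  1x1 + 0.02x2 + 1x3 + 1x4 ≥ 1.75   (fines)
  0.89x1 + 0.03x2 + 1.34x3 + 0.11x4 ≥ 0.67   (28-day strength contribution)
  x1 ≤ 3.2
  x2 ≤ 0.8
  x1, x2, x3, x4 ≥ 0.
At the optimum only GGBS, limestone filler are positive (crushed granite, metakaolin = 0). The binder content and fines requirements are met with equality.
Solving gives x1 = 1.01, x4 = 0.74.
Objective = 0.086·1.01 + 0.045·0.74 = 0.12016.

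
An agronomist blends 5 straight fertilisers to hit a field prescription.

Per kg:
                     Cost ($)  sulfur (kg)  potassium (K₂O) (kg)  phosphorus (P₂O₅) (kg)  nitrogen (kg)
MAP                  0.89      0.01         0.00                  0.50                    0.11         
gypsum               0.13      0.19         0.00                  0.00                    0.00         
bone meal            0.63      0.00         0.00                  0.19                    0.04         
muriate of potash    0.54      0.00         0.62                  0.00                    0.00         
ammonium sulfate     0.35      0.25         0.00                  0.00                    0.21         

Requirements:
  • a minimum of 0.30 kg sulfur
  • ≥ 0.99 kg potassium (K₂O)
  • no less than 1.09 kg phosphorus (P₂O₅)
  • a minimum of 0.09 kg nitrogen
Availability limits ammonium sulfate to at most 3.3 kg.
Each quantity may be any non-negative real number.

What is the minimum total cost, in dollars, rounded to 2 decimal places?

Treat it as an LP. Let x1 = kg of MAP, x2 = kg of gypsum, x3 = kg of bone meal, x4 = kg of muriate of potash, x5 = kg of ammonium sulfate.
min 0.89x1 + 0.13x2 + 0.63x3 + 0.54x4 + 0.35x5 s.t.:
  0.01x1 + 0.19x2 + 0.25x5 ≥ 0.3   (sulfur)
  0.62x4 ≥ 0.99   (potassium (K₂O))
  0.5x1 + 0.19x3 ≥ 1.09   (phosphorus (P₂O₅))
  0.11x1 + 0.04x3 + 0.21x5 ≥ 0.09   (nitrogen)
  x5 ≤ 3.3
  x1, x2, x3, x4, x5 ≥ 0.
The optimal basis is {MAP, gypsum, muriate of potash}; bone meal, ammonium sulfate drop out. There the sulfur, potassium (K₂O), phosphorus (P₂O₅) constraints are tight.
Solving gives x1 = 2.18, x2 = 1.464, x4 = 1.597.
Total cost: 0.89·2.18 + 0.13·1.464 + 0.54·1.597 = 2.9929.

$2.99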